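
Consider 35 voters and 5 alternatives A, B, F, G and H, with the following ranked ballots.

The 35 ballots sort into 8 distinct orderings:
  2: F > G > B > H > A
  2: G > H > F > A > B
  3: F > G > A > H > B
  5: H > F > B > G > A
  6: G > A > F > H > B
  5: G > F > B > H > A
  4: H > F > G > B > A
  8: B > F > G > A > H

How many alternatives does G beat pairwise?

3

G against each rival (35 voters):
G vs A: G wins 35–0.
G vs B: G, 22–13.
G vs F: F, 22–13.
G vs H: G, 26–9.
G beats A, B, H; loses to F — 3 pairwise wins.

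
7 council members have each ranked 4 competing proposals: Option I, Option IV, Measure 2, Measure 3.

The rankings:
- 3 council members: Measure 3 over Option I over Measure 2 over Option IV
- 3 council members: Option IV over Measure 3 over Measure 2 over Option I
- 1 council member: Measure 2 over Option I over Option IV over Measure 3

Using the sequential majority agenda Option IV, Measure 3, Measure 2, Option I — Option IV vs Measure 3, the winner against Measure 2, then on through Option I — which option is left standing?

Measure 2

Round 1: Option IV vs Measure 3 — 4–3, Option IV advances.
Round 2: Option IV vs Measure 2 — 3–4, Measure 2 advances.
Round 3: Measure 2 vs Option I — 4–3, Measure 2 advances.
The agenda winner is Measure 2.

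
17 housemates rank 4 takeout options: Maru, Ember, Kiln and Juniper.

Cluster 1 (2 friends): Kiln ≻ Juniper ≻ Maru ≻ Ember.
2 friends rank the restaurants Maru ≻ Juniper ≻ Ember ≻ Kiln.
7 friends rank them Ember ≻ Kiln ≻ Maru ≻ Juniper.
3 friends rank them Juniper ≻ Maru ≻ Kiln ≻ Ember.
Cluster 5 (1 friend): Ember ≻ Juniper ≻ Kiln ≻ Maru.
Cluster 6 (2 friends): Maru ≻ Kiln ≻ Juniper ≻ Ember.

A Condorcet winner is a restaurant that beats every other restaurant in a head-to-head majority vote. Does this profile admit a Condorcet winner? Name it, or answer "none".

Pairwise majorities:
Maru vs Ember: Maru, 9–8.
Maru vs Kiln: Kiln, 10–7.
Maru–Juniper: Maru 11–6.
Ember vs Kiln: Ember wins 10–7.
Ember vs Juniper: Juniper wins 9–8.
Kiln–Juniper: Kiln 11–6.
Each restaurant drops at least one matchup (Maru loses to Kiln; Ember loses to Maru; Kiln loses to Ember; Juniper loses to Maru); the cycle Maru → Ember → Kiln → Maru rules out a Condorcet winner.

none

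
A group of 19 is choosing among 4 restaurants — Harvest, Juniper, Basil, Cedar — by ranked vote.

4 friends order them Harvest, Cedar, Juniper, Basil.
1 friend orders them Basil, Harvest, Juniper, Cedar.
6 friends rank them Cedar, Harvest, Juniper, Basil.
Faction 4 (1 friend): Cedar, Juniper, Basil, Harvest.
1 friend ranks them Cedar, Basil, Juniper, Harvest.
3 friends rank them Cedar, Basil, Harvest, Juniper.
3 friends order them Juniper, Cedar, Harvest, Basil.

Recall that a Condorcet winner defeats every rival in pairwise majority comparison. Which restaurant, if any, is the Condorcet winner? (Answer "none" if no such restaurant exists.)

Cedar

Check each pair by majority over 19 ballots:
Harvest vs Juniper: Harvest is ranked higher on 4+1+6+3 = 14 ballots, Juniper on 5. Harvest wins 14–5.
Harvest vs Basil: 13 to 6, Harvest.
Harvest vs Cedar: 4+1 = 5 for Harvest, 14 for Cedar — Cedar by 14–5.
Juniper vs Basil: 4+6+1+3 = 14 for Juniper, 5 for Basil — Juniper by 14–5.
Juniper vs Cedar: 4 to 15, Cedar.
Basil vs Cedar: 1 for Basil, 18 for Cedar — Cedar by 18–1.
Only Cedar has no losses; Cedar is the Condorcet winner.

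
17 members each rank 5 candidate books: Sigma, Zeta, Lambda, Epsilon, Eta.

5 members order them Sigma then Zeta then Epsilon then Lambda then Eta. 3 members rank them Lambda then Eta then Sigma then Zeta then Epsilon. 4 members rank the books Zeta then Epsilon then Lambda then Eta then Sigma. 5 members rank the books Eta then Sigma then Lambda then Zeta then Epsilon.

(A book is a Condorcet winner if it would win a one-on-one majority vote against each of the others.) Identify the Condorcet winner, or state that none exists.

Head-to-head results (17 members):
Sigma vs Zeta: Sigma preferred on 5+3+5 = 13 ballots; Sigma wins 13–4.
Sigma–Lambda: Sigma 10–7.
Sigma vs Epsilon: 5+3+5 = 13 for Sigma, 4 for Epsilon — Sigma by 13–4.
Sigma vs Eta: Eta, 12–5.
Zeta vs Lambda: Zeta is ranked higher on 5+4 = 9 ballots, Lambda on 8. Zeta wins 9–8.
Zeta–Epsilon: Zeta 17–0.
Zeta vs Eta: 5+4 = 9 for Zeta, 8 for Eta — Zeta by 9–8.
Lambda–Epsilon: Epsilon 9–8.
Lambda vs Eta: Lambda preferred on 5+3+4 = 12 ballots; Lambda wins 12–5.
Epsilon vs Eta: 9 to 8, Epsilon.
No book is unbeaten: Sigma loses to Eta; Zeta loses to Sigma; Lambda loses to Sigma; Epsilon loses to Sigma; Eta loses to Zeta. In particular Sigma beats Zeta beats Eta beats Sigma is a majority cycle — no Condorcet winner exists.

none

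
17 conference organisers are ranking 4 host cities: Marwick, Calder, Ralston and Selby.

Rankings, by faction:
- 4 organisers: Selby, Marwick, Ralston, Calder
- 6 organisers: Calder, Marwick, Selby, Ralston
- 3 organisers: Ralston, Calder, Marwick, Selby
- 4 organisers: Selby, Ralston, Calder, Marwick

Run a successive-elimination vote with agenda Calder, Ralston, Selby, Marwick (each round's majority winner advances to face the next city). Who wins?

Round 1: Calder vs Ralston — 6–11, Ralston advances.
Round 2: Ralston vs Selby — 3–14, Selby advances.
Round 3: Selby vs Marwick — 8–9, Marwick advances.
Marwick survives the agenda.

Marwick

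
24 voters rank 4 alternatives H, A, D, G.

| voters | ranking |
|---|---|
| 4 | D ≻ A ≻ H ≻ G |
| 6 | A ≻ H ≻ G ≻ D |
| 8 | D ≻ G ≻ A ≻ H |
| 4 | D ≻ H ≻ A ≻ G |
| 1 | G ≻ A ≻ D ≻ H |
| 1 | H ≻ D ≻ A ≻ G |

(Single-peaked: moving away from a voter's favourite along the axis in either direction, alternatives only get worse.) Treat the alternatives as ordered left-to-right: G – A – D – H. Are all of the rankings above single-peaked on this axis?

Axis positions: G=1, A=2, D=3, H=4.
Faction 1 (peak D at position 3): ranking walks positions 3-2-4-1, expanding outward from the peak — single-peaked.
Faction 2: ranking walks positions 2-4-1-3; H is ranked above D even though D lies between H and the peak A on the axis — preferences dip and rise again. Not single-peaked.
Faction 3: ranking walks positions 3-1-2-4; G is ranked above A even though A lies between G and the peak D on the axis — preferences dip and rise again. Not single-peaked.
Faction 4 (peak D at position 3): ranking walks positions 3-4-2-1, expanding outward from the peak — single-peaked.
Faction 5 (peak G at position 1): ranking walks positions 1-2-3-4, expanding outward from the peak — single-peaked.
Faction 6 (peak H at position 4): ranking walks positions 4-3-2-1, expanding outward from the peak — single-peaked.
Faction 2 violates single-peakedness, so the profile is not single-peaked on this axis.

no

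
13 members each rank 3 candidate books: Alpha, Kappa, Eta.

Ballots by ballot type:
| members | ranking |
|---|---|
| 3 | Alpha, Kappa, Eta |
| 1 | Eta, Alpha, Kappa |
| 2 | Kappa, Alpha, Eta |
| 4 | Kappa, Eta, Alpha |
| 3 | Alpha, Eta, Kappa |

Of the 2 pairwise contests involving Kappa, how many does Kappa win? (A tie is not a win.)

Kappa against each rival (13 members):
Kappa vs Alpha: Kappa preferred on 2+4 = 6 ballots; Alpha wins 7–6.
Kappa–Eta: Kappa 9–4.
Kappa beats Eta; loses to Alpha — 1 pairwise win.

1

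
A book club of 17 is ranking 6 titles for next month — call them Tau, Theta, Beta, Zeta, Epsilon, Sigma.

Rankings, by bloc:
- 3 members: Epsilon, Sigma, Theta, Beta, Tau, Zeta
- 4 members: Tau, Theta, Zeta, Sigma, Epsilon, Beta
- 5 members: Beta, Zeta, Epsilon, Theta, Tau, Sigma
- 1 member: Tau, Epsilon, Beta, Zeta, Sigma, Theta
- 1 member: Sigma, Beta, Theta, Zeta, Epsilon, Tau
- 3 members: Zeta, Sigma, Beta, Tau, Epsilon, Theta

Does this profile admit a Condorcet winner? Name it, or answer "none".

none

Head-to-head results (17 members):
Tau vs Theta: 4+1+3 = 8 for Tau, 9 for Theta — Theta by 9–8.
Tau vs Beta: Tau preferred on 4+1 = 5 ballots; Beta wins 12–5.
Tau vs Zeta: 3+4+1 = 8 for Tau, 9 for Zeta — Zeta by 9–8.
Tau vs Epsilon: Tau is ranked higher on 4+1+3 = 8 ballots, Epsilon on 9. Epsilon wins 9–8.
Tau vs Sigma: Tau is ranked higher on 4+5+1 = 10 ballots, Sigma on 7. Tau wins 10–7.
Theta vs Beta: 3+4 = 7 for Theta, 10 for Beta — Beta by 10–7.
Theta vs Zeta: 8 to 9, Zeta.
Theta vs Epsilon: Theta preferred on 4+1 = 5 ballots; Epsilon wins 12–5.
Theta vs Sigma: 4+5 = 9 for Theta, 8 for Sigma — Theta by 9–8.
Beta vs Zeta: 3+5+1+1 = 10 for Beta, 7 for Zeta — Beta by 10–7.
Beta vs Epsilon: 9 to 8, Beta.
Beta vs Sigma: Beta preferred on 5+1 = 6 ballots; Sigma wins 11–6.
Zeta vs Epsilon: 13 to 4, Zeta.
Zeta vs Sigma: Zeta is ranked higher on 4+5+1+3 = 13 ballots, Sigma on 4. Zeta wins 13–4.
Epsilon vs Sigma: 3+5+1 = 9 for Epsilon, 8 for Sigma — Epsilon by 9–8.
No book is unbeaten: Tau loses to Theta; Theta loses to Beta; Beta loses to Sigma; Zeta loses to Beta; Epsilon loses to Beta; Sigma loses to Tau. In particular Tau beats Sigma beats Beta beats Tau is a majority cycle — no Condorcet winner exists.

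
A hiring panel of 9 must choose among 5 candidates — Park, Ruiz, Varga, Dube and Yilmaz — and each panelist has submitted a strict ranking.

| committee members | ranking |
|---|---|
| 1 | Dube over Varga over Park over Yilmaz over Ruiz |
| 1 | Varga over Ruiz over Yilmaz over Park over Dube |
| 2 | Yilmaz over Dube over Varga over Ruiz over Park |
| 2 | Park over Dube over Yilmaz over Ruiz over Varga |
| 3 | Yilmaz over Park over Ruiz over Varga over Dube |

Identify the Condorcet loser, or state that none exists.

Pairwise majorities:
Park vs Ruiz: 1+2+3 = 6 for Park, 3 for Ruiz — Park by 6–3.
Park vs Varga: Park, 5–4.
Park vs Dube: 1+2+3 = 6 for Park, 3 for Dube — Park by 6–3.
Park vs Yilmaz: Yilmaz, 6–3.
Ruiz vs Varga: Ruiz is ranked higher on 2+3 = 5 ballots, Varga on 4. Ruiz wins 5–4.
Ruiz vs Dube: Dube, 5–4.
Ruiz vs Yilmaz: Yilmaz, 8–1.
Varga vs Dube: Varga is ranked higher on 1+3 = 4 ballots, Dube on 5. Dube wins 5–4.
Varga vs Yilmaz: 2 to 7, Yilmaz.
Dube vs Yilmaz: 3 to 6, Yilmaz.
Varga is beaten in every head-to-head and is the Condorcet loser.

Varga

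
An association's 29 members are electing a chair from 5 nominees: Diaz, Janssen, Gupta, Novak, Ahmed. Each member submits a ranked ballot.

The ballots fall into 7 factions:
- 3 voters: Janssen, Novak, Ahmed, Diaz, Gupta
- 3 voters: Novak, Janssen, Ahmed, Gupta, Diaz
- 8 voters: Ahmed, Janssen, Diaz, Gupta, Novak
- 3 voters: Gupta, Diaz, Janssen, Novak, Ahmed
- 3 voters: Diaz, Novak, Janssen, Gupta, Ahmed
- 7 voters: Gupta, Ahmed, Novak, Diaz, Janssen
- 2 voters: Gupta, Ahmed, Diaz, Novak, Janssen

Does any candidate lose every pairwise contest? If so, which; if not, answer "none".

none

Head-to-head results (29 voters):
Diaz vs Janssen: 3+3+7+2 = 15 for Diaz, 14 for Janssen — Diaz by 15–14.
Diaz vs Gupta: Diaz preferred on 3+8+3 = 14 ballots; Gupta wins 15–14.
Diaz vs Novak: 8+3+3+2 = 16 for Diaz, 13 for Novak — Diaz by 16–13.
Diaz vs Ahmed: Ahmed wins 23–6.
Janssen–Gupta: Janssen 17–12.
Janssen vs Novak: Janssen is ranked higher on 3+8+3 = 14 ballots, Novak on 15. Novak wins 15–14.
Janssen vs Ahmed: 3+3+3+3 = 12 for Janssen, 17 for Ahmed — Ahmed by 17–12.
Gupta vs Novak: Gupta is ranked higher on 8+3+7+2 = 20 ballots, Novak on 9. Gupta wins 20–9.
Gupta–Ahmed: Gupta 15–14.
Novak vs Ahmed: 12 to 17, Ahmed.
Each candidate has at least one pairwise win (Diaz beats Janssen; Janssen beats Gupta; Gupta beats Diaz; Novak beats Janssen; Ahmed beats Diaz) — no Condorcet loser.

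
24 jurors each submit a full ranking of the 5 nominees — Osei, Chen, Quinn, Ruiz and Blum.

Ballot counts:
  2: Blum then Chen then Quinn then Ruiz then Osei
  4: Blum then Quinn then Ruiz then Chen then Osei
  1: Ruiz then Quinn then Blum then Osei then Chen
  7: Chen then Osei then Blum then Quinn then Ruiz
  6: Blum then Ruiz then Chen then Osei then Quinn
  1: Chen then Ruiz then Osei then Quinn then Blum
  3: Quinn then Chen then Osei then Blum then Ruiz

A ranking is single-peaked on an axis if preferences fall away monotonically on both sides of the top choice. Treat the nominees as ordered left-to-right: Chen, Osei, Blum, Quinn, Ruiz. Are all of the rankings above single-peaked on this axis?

no

Axis positions: Chen=1, Osei=2, Blum=3, Quinn=4, Ruiz=5.
Type 1: ranking walks positions 3-1-4-5-2; Chen is ranked above Osei even though Osei lies between Chen and the peak Blum on the axis — preferences dip and rise again. Not single-peaked.
Type 2: ranking walks positions 3-4-5-1-2; Chen is ranked above Osei even though Osei lies between Chen and the peak Blum on the axis — preferences dip and rise again. Not single-peaked.
Type 3 (peak Ruiz at position 5): ranking walks positions 5-4-3-2-1, expanding outward from the peak — single-peaked.
Type 4 (peak Chen at position 1): ranking walks positions 1-2-3-4-5, expanding outward from the peak — single-peaked.
Type 5: ranking walks positions 3-5-1-2-4; Ruiz is ranked above Quinn even though Quinn lies between Ruiz and the peak Blum on the axis — preferences dip and rise again. Not single-peaked.
Type 6: ranking walks positions 1-5-2-4-3; Ruiz is ranked above Osei even though Osei lies between Ruiz and the peak Chen on the axis — preferences dip and rise again. Not single-peaked.
Type 7: ranking walks positions 4-1-2-3-5; Chen is ranked above Blum even though Blum lies between Chen and the peak Quinn on the axis — preferences dip and rise again. Not single-peaked.
Type 1 violates single-peakedness, so the profile is not single-peaked on this axis.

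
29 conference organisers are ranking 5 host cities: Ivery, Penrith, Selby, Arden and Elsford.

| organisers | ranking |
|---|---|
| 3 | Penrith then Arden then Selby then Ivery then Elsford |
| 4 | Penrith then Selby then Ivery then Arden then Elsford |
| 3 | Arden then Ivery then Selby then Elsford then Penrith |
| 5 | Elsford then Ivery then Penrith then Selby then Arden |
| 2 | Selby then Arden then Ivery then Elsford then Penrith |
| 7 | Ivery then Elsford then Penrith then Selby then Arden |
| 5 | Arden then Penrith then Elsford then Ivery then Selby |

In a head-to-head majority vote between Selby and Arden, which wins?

Ballots ranking Selby above Arden: 4 + 5 + 2 + 7 = 18.
Ballots ranking Arden above Selby: 29 − 18 = 11.
Selby wins the head-to-head 18–11.

Selby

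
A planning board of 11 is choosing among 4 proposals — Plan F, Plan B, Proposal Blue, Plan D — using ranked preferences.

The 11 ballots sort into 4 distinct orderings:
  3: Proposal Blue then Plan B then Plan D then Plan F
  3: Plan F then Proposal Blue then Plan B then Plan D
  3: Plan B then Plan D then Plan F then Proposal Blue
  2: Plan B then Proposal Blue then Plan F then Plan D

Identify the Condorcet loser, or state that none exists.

Head-to-head results (11 council members):
Plan F vs Plan B: 3 to 8, Plan B.
Plan F–Proposal Blue: Plan F 6–5.
Plan F vs Plan D: Plan D wins 6–5.
Plan B vs Proposal Blue: 5 to 6, Proposal Blue.
Plan B vs Plan D: 3+3+3+2 = 11 for Plan B, 0 for Plan D — Plan B by 11–0.
Proposal Blue vs Plan D: Proposal Blue preferred on 3+3+2 = 8 ballots; Proposal Blue wins 8–3.
Each option has at least one pairwise win (Plan F beats Proposal Blue; Plan B beats Plan F; Proposal Blue beats Plan B; Plan D beats Plan F) — no Condorcet loser.

none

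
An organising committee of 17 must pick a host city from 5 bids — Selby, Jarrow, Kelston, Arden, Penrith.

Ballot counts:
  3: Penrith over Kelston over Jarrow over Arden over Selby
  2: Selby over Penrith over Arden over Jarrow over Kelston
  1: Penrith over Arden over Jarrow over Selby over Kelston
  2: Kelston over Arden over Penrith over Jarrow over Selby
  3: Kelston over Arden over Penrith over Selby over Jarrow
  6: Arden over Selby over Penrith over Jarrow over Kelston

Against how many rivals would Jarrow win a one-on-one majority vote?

Jarrow against each rival (17 organisers):
Jarrow vs Selby: Jarrow preferred on 3+1+2 = 6 ballots; Selby wins 11–6.
Jarrow vs Kelston: Jarrow, 9–8.
Jarrow–Arden: Arden 14–3.
Jarrow vs Penrith: 0 to 17, Penrith.
Jarrow beats Kelston; loses to Selby, Arden, Penrith — 1 pairwise win.

1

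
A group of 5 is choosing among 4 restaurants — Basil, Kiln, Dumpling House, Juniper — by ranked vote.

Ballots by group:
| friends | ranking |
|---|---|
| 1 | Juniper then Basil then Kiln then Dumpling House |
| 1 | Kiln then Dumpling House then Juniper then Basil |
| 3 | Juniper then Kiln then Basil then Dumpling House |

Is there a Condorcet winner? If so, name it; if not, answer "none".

Juniper

Head-to-head results (5 friends):
Basil vs Kiln: Kiln, 4–1.
Basil vs Dumpling House: 4 to 1, Basil.
Basil vs Juniper: 0 to 5, Juniper.
Kiln vs Dumpling House: Kiln is ranked higher on 1+1+3 = 5 ballots, Dumpling House on 0. Kiln wins 5–0.
Kiln–Juniper: Juniper 4–1.
Dumpling House vs Juniper: Dumpling House preferred on 1 ballot; Juniper wins 4–1.
Juniper defeats every rival head-to-head and is the Condorcet winner.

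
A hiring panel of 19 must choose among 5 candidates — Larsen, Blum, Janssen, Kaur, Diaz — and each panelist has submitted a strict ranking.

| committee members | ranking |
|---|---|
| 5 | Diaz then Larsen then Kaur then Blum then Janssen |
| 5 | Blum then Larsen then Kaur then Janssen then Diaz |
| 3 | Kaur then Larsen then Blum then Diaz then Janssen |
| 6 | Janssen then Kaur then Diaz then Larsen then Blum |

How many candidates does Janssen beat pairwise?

1

Janssen against each rival (19 committee members):
Janssen vs Larsen: Larsen, 13–6.
Janssen–Blum: Blum 13–6.
Janssen–Kaur: Kaur 13–6.
Janssen vs Diaz: 5+6 = 11 for Janssen, 8 for Diaz — Janssen by 11–8.
Janssen beats Diaz; loses to Larsen, Blum, Kaur — 1 pairwise win.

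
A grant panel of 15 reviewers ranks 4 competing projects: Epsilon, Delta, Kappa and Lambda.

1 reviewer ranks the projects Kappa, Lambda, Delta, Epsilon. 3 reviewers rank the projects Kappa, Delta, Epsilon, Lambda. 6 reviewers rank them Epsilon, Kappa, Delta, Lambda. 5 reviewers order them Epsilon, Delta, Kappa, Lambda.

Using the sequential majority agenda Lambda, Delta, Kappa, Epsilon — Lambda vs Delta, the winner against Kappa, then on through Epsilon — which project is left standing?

Epsilon

Round 1: Lambda vs Delta — 1–14, Delta advances.
Round 2: Delta vs Kappa — 5–10, Kappa advances.
Round 3: Kappa vs Epsilon — 4–11, Epsilon advances.
The agenda winner is Epsilon.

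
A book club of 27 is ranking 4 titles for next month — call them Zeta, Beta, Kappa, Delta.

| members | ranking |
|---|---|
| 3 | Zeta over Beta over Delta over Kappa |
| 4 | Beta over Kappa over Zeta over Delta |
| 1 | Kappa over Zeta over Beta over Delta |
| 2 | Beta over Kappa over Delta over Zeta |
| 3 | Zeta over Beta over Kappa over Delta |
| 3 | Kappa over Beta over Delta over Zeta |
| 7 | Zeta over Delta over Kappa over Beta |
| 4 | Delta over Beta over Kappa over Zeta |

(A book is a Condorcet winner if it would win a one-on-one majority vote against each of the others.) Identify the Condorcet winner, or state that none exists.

Head-to-head results (27 members):
Zeta vs Beta: 14 to 13, Zeta.
Zeta vs Kappa: Kappa, 14–13.
Zeta vs Delta: Zeta is ranked higher on 3+4+1+3+7 = 18 ballots, Delta on 9. Zeta wins 18–9.
Beta vs Kappa: 16 to 11, Beta.
Beta–Delta: Beta 16–11.
Kappa–Delta: Delta 14–13.
Every book loses at least once (Zeta loses to Kappa; Beta loses to Zeta; Kappa loses to Beta; Delta loses to Zeta). The majority relation contains the cycle Zeta > Beta > Kappa > Zeta, so there is no Condorcet winner.

none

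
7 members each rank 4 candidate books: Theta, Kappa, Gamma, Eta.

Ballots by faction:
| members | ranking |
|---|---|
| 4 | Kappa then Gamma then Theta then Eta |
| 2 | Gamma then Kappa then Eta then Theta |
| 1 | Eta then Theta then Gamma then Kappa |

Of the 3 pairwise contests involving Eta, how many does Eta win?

Eta against each rival (7 members):
Eta vs Theta: 2+1 = 3 for Eta, 4 for Theta — Theta by 4–3.
Eta vs Kappa: 1 to 6, Kappa.
Eta vs Gamma: 1 for Eta, 6 for Gamma — Gamma by 6–1.
Eta beats no one; loses to Theta, Kappa, Gamma — 0 pairwise wins.

0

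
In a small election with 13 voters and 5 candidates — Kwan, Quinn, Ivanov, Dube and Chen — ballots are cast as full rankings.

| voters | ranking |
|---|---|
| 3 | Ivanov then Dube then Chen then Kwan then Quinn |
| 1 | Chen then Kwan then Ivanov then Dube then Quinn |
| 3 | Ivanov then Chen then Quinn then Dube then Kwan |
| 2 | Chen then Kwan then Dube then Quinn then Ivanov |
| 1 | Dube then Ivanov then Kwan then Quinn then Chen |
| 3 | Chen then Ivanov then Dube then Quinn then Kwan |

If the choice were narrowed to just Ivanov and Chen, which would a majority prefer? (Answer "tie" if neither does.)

Ballots ranking Ivanov above Chen: 3 + 3 + 1 = 7.
Ballots ranking Chen above Ivanov: 13 − 7 = 6.
Ivanov wins the head-to-head 7–6.

Ivanov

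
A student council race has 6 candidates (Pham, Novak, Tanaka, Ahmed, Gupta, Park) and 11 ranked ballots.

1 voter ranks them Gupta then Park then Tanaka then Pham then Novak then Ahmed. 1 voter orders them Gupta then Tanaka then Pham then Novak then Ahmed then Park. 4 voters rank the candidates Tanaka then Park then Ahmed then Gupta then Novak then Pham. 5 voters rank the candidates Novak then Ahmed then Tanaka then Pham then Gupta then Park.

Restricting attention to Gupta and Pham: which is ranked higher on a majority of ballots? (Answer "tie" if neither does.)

Ballots ranking Gupta above Pham: 1 + 1 + 4 = 6.
Ballots ranking Pham above Gupta: 11 − 6 = 5.
Gupta wins the head-to-head 6–5.

Gupta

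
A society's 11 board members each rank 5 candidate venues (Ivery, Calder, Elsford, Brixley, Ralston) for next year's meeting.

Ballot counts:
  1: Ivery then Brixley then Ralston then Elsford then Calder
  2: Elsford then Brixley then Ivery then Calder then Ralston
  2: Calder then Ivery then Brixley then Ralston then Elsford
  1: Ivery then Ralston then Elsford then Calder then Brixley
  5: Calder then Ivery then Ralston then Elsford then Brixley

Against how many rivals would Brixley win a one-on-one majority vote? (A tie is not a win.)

0

Brixley against each rival (11 organisers):
Brixley vs Ivery: 2 to 9, Ivery.
Brixley vs Calder: 1+2 = 3 for Brixley, 8 for Calder — Calder by 8–3.
Brixley vs Elsford: Elsford, 8–3.
Brixley vs Ralston: Ralston, 6–5.
Brixley beats no one; loses to Ivery, Calder, Elsford, Ralston — 0 pairwise wins.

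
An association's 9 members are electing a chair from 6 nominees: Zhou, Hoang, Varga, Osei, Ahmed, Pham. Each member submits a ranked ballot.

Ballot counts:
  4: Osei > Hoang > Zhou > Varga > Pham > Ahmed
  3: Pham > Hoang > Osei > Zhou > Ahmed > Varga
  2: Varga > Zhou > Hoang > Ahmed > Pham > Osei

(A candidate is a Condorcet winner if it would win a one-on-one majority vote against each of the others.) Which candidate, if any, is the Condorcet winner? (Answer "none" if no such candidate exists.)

Check each pair by majority over 9 ballots:
Zhou vs Hoang: 2 for Zhou, 7 for Hoang — Hoang by 7–2.
Zhou vs Varga: 7 to 2, Zhou.
Zhou vs Osei: 2 to 7, Osei.
Zhou vs Ahmed: Zhou preferred on 4+3+2 = 9 ballots; Zhou wins 9–0.
Zhou vs Pham: 4+2 = 6 for Zhou, 3 for Pham — Zhou by 6–3.
Hoang vs Varga: 7 to 2, Hoang.
Hoang vs Osei: 5 to 4, Hoang.
Hoang vs Ahmed: Hoang is ranked higher on 4+3+2 = 9 ballots, Ahmed on 0. Hoang wins 9–0.
Hoang vs Pham: 6 to 3, Hoang.
Varga vs Osei: Varga preferred on 2 ballots; Osei wins 7–2.
Varga vs Ahmed: Varga is ranked higher on 4+2 = 6 ballots, Ahmed on 3. Varga wins 6–3.
Varga vs Pham: 4+2 = 6 for Varga, 3 for Pham — Varga by 6–3.
Osei vs Ahmed: 7 to 2, Osei.
Osei vs Pham: 4 for Osei, 5 for Pham — Pham by 5–4.
Ahmed vs Pham: 2 for Ahmed, 7 for Pham — Pham by 7–2.
Hoang wins every pairwise contest, so Hoang is the Condorcet winner.

Hoang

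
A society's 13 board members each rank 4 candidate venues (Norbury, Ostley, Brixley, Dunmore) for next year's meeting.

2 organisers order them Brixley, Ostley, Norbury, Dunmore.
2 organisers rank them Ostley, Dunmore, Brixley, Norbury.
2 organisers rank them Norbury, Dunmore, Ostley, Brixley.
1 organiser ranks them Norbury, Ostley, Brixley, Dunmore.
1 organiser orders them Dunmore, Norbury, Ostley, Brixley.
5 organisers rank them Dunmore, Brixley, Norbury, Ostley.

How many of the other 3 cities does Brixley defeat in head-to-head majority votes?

2

Brixley against each rival (13 organisers):
Brixley vs Norbury: Brixley preferred on 2+2+5 = 9 ballots; Brixley wins 9–4.
Brixley vs Ostley: 2+5 = 7 for Brixley, 6 for Ostley — Brixley by 7–6.
Brixley vs Dunmore: Brixley preferred on 2+1 = 3 ballots; Dunmore wins 10–3.
Brixley beats Norbury, Ostley; loses to Dunmore — 2 pairwise wins.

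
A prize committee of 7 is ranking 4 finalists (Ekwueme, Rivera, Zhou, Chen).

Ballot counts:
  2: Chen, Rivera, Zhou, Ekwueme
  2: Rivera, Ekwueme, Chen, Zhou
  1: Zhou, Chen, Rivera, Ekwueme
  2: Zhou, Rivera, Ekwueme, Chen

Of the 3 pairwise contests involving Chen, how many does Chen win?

1

Chen against each rival (7 jurors):
Chen–Ekwueme: Ekwueme 4–3.
Chen vs Rivera: Chen is ranked higher on 2+1 = 3 ballots, Rivera on 4. Rivera wins 4–3.
Chen vs Zhou: Chen preferred on 2+2 = 4 ballots; Chen wins 4–3.
Chen beats Zhou; loses to Ekwueme, Rivera — 1 pairwise win.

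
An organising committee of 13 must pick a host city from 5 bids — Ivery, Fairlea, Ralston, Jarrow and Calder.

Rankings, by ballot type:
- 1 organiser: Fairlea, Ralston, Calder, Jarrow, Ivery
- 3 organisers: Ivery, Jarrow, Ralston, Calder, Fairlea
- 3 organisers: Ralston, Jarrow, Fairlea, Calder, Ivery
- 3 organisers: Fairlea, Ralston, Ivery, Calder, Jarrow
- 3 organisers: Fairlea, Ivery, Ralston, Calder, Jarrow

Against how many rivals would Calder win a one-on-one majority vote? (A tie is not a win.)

1

Calder against each rival (13 organisers):
Calder–Ivery: Ivery 9–4.
Calder–Fairlea: Fairlea 10–3.
Calder vs Ralston: 0 to 13, Ralston.
Calder–Jarrow: Calder 7–6.
Calder beats Jarrow; loses to Ivery, Fairlea, Ralston — 1 pairwise win.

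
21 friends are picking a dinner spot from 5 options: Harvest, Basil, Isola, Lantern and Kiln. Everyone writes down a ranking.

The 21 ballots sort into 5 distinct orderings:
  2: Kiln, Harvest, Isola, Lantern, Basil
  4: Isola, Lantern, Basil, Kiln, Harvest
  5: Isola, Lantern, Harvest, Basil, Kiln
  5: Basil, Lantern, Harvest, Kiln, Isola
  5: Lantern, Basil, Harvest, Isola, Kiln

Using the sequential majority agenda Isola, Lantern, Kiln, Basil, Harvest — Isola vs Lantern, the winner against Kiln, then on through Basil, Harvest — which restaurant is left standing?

Round 1: Isola vs Lantern — 11–10, Isola advances.
Round 2: Isola vs Kiln — 14–7, Isola advances.
Round 3: Isola vs Basil — 11–10, Isola advances.
Round 4: Isola vs Harvest — 9–12, Harvest advances.
The agenda winner is Harvest.

Harvest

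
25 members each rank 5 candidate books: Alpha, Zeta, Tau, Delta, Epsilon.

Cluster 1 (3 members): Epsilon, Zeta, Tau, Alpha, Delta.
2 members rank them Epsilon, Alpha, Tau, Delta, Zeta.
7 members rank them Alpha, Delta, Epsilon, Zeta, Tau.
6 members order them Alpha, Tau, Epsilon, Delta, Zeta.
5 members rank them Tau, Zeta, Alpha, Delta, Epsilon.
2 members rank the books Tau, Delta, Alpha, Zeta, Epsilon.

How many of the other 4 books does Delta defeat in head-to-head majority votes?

Delta against each rival (25 members):
Delta vs Alpha: Delta preferred on 2 ballots; Alpha wins 23–2.
Delta vs Zeta: Delta wins 17–8.
Delta vs Tau: 7 for Delta, 18 for Tau — Tau by 18–7.
Delta vs Epsilon: Delta, 14–11.
Delta beats Zeta, Epsilon; loses to Alpha, Tau — 2 pairwise wins.

2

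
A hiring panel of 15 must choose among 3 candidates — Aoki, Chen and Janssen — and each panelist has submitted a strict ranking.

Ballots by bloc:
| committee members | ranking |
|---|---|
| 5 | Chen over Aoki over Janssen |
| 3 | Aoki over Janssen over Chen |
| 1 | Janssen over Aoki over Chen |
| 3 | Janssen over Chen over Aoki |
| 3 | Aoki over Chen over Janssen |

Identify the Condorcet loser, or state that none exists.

Janssen

Head-to-head results (15 committee members):
Aoki vs Chen: Chen, 8–7.
Aoki–Janssen: Aoki 11–4.
Chen vs Janssen: Chen is ranked higher on 5+3 = 8 ballots, Janssen on 7. Chen wins 8–7.
Only Janssen has no wins; Janssen is the Condorcet loser.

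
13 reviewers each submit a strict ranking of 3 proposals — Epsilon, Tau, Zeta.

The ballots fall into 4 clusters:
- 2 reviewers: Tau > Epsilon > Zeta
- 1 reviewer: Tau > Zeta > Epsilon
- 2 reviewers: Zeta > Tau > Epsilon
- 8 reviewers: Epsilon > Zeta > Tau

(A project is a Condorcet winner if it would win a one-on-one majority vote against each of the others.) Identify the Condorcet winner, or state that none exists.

Pairwise majorities:
Epsilon–Tau: Epsilon 8–5.
Epsilon vs Zeta: Epsilon wins 10–3.
Tau vs Zeta: Zeta, 10–3.
Epsilon wins every pairwise contest, so Epsilon is the Condorcet winner.

Epsilon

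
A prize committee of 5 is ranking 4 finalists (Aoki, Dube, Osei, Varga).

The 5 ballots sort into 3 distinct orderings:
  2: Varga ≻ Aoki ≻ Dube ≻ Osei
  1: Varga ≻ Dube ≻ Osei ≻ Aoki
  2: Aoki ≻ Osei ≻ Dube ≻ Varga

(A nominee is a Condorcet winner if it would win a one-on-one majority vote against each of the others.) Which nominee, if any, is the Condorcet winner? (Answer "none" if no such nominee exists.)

Varga

Head-to-head results (5 jurors):
Aoki vs Dube: 2+2 = 4 for Aoki, 1 for Dube — Aoki by 4–1.
Aoki vs Osei: 4 to 1, Aoki.
Aoki vs Varga: 2 for Aoki, 3 for Varga — Varga by 3–2.
Dube vs Osei: Dube preferred on 2+1 = 3 ballots; Dube wins 3–2.
Dube vs Varga: 2 to 3, Varga.
Osei vs Varga: Osei preferred on 2 ballots; Varga wins 3–2.
Varga wins every pairwise contest, so Varga is the Condorcet winner.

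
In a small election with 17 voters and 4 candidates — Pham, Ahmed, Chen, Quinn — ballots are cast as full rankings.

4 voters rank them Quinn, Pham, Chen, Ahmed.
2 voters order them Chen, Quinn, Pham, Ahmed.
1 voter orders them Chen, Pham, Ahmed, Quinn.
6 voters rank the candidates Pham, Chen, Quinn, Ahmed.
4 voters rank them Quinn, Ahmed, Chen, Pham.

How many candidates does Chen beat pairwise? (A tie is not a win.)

2

Chen against each rival (17 voters):
Chen vs Pham: 2+1+4 = 7 for Chen, 10 for Pham — Pham by 10–7.
Chen vs Ahmed: 13 to 4, Chen.
Chen vs Quinn: Chen is ranked higher on 2+1+6 = 9 ballots, Quinn on 8. Chen wins 9–8.
Chen beats Ahmed, Quinn; loses to Pham — 2 pairwise wins.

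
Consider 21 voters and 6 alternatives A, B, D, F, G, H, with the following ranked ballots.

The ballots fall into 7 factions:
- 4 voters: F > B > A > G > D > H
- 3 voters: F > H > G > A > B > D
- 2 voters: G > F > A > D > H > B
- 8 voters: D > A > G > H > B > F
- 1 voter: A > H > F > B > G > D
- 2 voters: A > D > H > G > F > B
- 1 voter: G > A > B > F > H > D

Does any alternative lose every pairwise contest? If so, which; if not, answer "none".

Head-to-head results (21 voters):
A vs B: A is ranked higher on 3+2+8+1+2+1 = 17 ballots, B on 4. A wins 17–4.
A–D: A 13–8.
A vs F: 8+1+2+1 = 12 for A, 9 for F — A by 12–9.
A vs G: A is ranked higher on 4+8+1+2 = 15 ballots, G on 6. A wins 15–6.
A vs H: 18 to 3, A.
B vs D: D wins 12–9.
B vs F: B is ranked higher on 8+1 = 9 ballots, F on 12. F wins 12–9.
B vs G: B preferred on 4+1 = 5 ballots; G wins 16–5.
B vs H: B is ranked higher on 4+1 = 5 ballots, H on 16. H wins 16–5.
D vs F: 8+2 = 10 for D, 11 for F — F by 11–10.
D vs G: G, 11–10.
D vs H: 16 to 5, D.
F–G: G 13–8.
F–H: H 11–10.
G vs H: G wins 15–6.
Only B has no wins; B is the Condorcet loser.

B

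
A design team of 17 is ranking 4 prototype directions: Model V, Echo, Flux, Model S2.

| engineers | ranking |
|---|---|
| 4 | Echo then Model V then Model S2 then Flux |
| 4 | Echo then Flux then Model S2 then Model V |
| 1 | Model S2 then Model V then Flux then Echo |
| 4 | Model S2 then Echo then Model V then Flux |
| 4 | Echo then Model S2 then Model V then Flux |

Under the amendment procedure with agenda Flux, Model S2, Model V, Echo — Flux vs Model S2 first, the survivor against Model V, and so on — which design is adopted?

Echo

Round 1: Flux vs Model S2 — 4–13, Model S2 advances.
Round 2: Model S2 vs Model V — 13–4, Model S2 advances.
Round 3: Model S2 vs Echo — 5–12, Echo advances.
The agenda winner is Echo.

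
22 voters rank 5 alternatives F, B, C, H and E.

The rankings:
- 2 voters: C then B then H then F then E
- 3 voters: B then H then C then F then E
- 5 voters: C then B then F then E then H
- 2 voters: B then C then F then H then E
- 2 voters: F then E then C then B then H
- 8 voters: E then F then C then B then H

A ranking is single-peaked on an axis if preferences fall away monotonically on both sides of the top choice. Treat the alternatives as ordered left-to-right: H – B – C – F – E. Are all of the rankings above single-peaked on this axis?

yes

Axis positions: H=1, B=2, C=3, F=4, E=5.
Type 1 (peak C at position 3): ranking walks positions 3-2-1-4-5, expanding outward from the peak — single-peaked.
Type 2 (peak B at position 2): ranking walks positions 2-1-3-4-5, expanding outward from the peak — single-peaked.
Type 3 (peak C at position 3): ranking walks positions 3-2-4-5-1, expanding outward from the peak — single-peaked.
Type 4 (peak B at position 2): ranking walks positions 2-3-4-1-5, expanding outward from the peak — single-peaked.
Type 5 (peak F at position 4): ranking walks positions 4-5-3-2-1, expanding outward from the peak — single-peaked.
Type 6 (peak E at position 5): ranking walks positions 5-4-3-2-1, expanding outward from the peak — single-peaked.
Every ranking is single-peaked on this axis.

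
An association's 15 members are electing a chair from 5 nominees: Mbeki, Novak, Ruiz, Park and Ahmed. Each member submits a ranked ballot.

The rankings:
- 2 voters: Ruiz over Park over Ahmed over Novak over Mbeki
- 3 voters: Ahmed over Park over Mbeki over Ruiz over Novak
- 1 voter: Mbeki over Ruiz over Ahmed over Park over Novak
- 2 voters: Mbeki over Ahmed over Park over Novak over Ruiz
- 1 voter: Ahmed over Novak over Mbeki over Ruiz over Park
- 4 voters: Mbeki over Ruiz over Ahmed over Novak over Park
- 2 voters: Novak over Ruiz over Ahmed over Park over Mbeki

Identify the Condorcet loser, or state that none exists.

Pairwise majorities:
Mbeki–Novak: Mbeki 10–5.
Mbeki–Ruiz: Mbeki 11–4.
Mbeki–Park: Mbeki 8–7.
Mbeki–Ahmed: Ahmed 8–7.
Novak vs Ruiz: Novak preferred on 2+1+2 = 5 ballots; Ruiz wins 10–5.
Novak vs Park: Novak preferred on 1+4+2 = 7 ballots; Park wins 8–7.
Novak vs Ahmed: Novak preferred on 2 ballots; Ahmed wins 13–2.
Ruiz vs Park: Ruiz, 10–5.
Ruiz vs Ahmed: 2+1+4+2 = 9 for Ruiz, 6 for Ahmed — Ruiz by 9–6.
Park vs Ahmed: Ahmed, 13–2.
Novak is beaten in every head-to-head and is the Condorcet loser.

Novak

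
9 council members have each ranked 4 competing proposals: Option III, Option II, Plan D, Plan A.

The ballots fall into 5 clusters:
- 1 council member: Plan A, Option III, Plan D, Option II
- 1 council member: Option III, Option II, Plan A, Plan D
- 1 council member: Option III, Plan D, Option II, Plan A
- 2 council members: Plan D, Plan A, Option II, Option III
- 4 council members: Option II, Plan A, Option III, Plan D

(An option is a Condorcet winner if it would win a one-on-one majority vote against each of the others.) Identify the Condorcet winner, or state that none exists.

Option II

Check each pair by majority over 9 ballots:
Option III vs Option II: Option III is ranked higher on 1+1+1 = 3 ballots, Option II on 6. Option II wins 6–3.
Option III vs Plan D: Option III is ranked higher on 1+1+1+4 = 7 ballots, Plan D on 2. Option III wins 7–2.
Option III vs Plan A: 1+1 = 2 for Option III, 7 for Plan A — Plan A by 7–2.
Option II vs Plan D: 5 to 4, Option II.
Option II vs Plan A: Option II preferred on 1+1+4 = 6 ballots; Option II wins 6–3.
Plan D vs Plan A: Plan D is ranked higher on 1+2 = 3 ballots, Plan A on 6. Plan A wins 6–3.
Option II beats each of Option III, Plan D, Plan A — Option II is the Condorcet winner.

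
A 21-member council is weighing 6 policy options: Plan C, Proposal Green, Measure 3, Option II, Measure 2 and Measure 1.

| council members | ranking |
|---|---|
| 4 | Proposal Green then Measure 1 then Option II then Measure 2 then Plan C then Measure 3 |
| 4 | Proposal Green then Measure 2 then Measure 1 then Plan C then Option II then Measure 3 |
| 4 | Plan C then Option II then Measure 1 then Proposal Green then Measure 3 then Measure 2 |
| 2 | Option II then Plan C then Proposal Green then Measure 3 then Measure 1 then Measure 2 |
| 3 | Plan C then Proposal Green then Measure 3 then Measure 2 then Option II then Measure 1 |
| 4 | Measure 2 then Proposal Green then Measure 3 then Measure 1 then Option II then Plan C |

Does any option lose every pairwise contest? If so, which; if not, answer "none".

Measure 3

Head-to-head results (21 council members):
Plan C vs Proposal Green: Proposal Green wins 12–9.
Plan C–Measure 3: Plan C 17–4.
Plan C–Option II: Plan C 11–10.
Plan C vs Measure 2: Measure 2, 12–9.
Plan C vs Measure 1: Plan C preferred on 4+2+3 = 9 ballots; Measure 1 wins 12–9.
Proposal Green vs Measure 3: 4+4+4+2+3+4 = 21 for Proposal Green, 0 for Measure 3 — Proposal Green by 21–0.
Proposal Green vs Option II: Proposal Green, 15–6.
Proposal Green vs Measure 2: Proposal Green is ranked higher on 4+4+4+2+3 = 17 ballots, Measure 2 on 4. Proposal Green wins 17–4.
Proposal Green vs Measure 1: Proposal Green preferred on 4+4+2+3+4 = 17 ballots; Proposal Green wins 17–4.
Measure 3–Option II: Option II 14–7.
Measure 3 vs Measure 2: Measure 3 preferred on 4+2+3 = 9 ballots; Measure 2 wins 12–9.
Measure 3 vs Measure 1: Measure 1 wins 12–9.
Option II vs Measure 2: Measure 2, 11–10.
Option II vs Measure 1: 9 to 12, Measure 1.
Measure 2–Measure 1: Measure 2 11–10.
Measure 3 loses to every other option — it is the Condorcet loser.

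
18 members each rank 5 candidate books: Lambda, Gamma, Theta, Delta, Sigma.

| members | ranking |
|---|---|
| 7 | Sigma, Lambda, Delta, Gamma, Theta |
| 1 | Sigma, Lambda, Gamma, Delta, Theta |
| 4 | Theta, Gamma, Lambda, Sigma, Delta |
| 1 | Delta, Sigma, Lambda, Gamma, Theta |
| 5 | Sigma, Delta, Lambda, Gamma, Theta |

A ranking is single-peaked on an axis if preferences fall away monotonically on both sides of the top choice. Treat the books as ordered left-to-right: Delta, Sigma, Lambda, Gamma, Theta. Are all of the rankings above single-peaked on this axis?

yes

Axis positions: Delta=1, Sigma=2, Lambda=3, Gamma=4, Theta=5.
Type 1 (peak Sigma at position 2): ranking walks positions 2-3-1-4-5, expanding outward from the peak — single-peaked.
Type 2 (peak Sigma at position 2): ranking walks positions 2-3-4-1-5, expanding outward from the peak — single-peaked.
Type 3 (peak Theta at position 5): ranking walks positions 5-4-3-2-1, expanding outward from the peak — single-peaked.
Type 4 (peak Delta at position 1): ranking walks positions 1-2-3-4-5, expanding outward from the peak — single-peaked.
Type 5 (peak Sigma at position 2): ranking walks positions 2-1-3-4-5, expanding outward from the peak — single-peaked.
Every ranking is single-peaked on this axis.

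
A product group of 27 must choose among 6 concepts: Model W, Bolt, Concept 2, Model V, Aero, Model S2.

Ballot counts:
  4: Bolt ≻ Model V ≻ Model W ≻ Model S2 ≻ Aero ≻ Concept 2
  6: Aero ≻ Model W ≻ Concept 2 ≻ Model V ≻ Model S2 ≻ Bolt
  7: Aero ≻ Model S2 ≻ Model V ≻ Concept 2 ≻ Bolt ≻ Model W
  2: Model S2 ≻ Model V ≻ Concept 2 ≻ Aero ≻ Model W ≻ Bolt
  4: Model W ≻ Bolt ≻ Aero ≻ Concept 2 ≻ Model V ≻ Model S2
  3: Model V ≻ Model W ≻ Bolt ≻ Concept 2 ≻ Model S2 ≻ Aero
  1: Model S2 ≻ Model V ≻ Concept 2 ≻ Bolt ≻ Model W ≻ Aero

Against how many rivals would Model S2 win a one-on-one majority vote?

2

Model S2 against each rival (27 engineers):
Model S2 vs Model W: Model W, 17–10.
Model S2–Bolt: Model S2 16–11.
Model S2 vs Concept 2: Model S2 preferred on 4+7+2+1 = 14 ballots; Model S2 wins 14–13.
Model S2 vs Model V: Model V wins 17–10.
Model S2 vs Aero: Aero, 17–10.
Model S2 beats Bolt, Concept 2; loses to Model W, Model V, Aero — 2 pairwise wins.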